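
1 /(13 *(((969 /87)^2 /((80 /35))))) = 13456 /9493939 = 0.00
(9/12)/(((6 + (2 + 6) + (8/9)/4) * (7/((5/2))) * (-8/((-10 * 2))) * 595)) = 135/1705984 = 0.00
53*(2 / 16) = 53 / 8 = 6.62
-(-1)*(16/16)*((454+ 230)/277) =684/277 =2.47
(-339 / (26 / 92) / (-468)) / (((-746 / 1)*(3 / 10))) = -0.01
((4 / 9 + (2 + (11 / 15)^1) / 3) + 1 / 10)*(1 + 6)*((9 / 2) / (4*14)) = 131 / 160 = 0.82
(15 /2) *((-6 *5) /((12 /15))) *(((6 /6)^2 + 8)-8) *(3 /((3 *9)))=-125 /4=-31.25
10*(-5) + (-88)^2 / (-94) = -6222 / 47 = -132.38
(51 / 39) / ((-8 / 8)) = -17 / 13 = -1.31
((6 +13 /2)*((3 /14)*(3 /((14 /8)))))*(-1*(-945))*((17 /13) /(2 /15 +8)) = 7745625 /11102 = 697.68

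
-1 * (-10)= 10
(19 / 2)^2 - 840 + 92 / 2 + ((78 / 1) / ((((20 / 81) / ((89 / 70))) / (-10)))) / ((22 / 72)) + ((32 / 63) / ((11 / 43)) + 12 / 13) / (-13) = -32438354167 / 2342340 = -13848.70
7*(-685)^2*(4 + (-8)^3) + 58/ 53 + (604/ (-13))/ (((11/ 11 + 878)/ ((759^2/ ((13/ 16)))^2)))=-963491076832627946/ 34117213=-28240614989.06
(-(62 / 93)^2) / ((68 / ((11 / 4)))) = -11 / 612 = -0.02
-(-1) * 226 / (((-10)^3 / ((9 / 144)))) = -113 / 8000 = -0.01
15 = 15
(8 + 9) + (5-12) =10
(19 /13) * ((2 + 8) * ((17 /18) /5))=323 /117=2.76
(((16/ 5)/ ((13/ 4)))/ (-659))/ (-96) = 2/ 128505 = 0.00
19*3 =57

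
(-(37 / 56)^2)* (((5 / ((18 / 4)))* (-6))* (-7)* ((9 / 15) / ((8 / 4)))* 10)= -6845 / 112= -61.12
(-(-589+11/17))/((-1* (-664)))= 5001/5644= 0.89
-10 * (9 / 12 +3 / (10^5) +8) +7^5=167194997 / 10000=16719.50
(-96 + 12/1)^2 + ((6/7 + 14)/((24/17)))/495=73347341/10395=7056.02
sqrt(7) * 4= 4 * sqrt(7)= 10.58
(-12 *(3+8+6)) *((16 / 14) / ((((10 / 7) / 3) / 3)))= -7344 / 5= -1468.80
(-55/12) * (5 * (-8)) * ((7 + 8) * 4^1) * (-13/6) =-71500/3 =-23833.33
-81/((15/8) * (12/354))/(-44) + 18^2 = 19413/55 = 352.96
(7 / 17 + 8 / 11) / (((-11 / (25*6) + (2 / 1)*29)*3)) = 10650 / 1624843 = 0.01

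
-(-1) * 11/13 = 11/13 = 0.85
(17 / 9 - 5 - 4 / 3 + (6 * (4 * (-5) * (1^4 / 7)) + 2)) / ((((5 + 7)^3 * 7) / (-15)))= 3085 / 127008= 0.02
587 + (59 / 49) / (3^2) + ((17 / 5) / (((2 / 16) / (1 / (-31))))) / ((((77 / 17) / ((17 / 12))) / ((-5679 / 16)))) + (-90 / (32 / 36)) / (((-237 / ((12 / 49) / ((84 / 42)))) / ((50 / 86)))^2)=2328298817189014987 / 3401262364416840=684.54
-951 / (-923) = 951 / 923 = 1.03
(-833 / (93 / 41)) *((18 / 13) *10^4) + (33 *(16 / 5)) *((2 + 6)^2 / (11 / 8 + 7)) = -686366354592 / 135005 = -5084006.92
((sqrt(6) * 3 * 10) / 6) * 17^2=1445 * sqrt(6)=3539.51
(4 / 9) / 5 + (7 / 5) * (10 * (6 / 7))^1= 544 / 45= 12.09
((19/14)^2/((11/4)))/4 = 361/2156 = 0.17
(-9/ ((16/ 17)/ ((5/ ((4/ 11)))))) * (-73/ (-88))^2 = -4076685/ 45056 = -90.48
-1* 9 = -9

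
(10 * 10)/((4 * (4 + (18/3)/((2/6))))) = 25/22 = 1.14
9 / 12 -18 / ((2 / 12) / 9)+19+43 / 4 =-941.50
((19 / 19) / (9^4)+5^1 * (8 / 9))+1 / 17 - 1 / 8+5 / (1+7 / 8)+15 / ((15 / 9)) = 14316967 / 892296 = 16.05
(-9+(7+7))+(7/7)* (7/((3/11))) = 92/3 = 30.67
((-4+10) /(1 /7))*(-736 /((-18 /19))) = 97888 /3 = 32629.33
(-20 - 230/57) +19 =-287/57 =-5.04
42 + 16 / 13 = 562 / 13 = 43.23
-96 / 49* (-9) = 864 / 49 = 17.63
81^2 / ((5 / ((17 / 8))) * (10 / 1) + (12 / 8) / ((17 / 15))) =223074 / 845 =263.99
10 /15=2 /3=0.67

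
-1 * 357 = -357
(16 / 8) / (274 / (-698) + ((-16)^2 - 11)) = 349 / 42684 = 0.01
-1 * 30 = -30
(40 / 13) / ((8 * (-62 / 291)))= -1455 / 806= -1.81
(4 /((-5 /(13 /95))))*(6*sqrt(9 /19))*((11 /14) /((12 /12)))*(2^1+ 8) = -10296*sqrt(19) /12635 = -3.55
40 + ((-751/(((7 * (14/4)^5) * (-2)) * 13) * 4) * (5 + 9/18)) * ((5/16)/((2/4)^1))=61342700/1529437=40.11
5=5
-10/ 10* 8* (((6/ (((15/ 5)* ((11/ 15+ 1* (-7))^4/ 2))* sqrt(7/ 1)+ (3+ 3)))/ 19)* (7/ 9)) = 15946875000/ 50670369321305533 - 6148398060000* sqrt(7)/ 50670369321305533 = -0.00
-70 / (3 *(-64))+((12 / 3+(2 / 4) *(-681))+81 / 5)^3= -394322952749 / 12000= -32860246.06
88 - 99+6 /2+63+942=997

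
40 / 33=1.21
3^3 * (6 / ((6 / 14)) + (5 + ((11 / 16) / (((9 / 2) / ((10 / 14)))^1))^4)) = 1225967587489 / 2389782528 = 513.00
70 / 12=35 / 6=5.83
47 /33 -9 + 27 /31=-6859 /1023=-6.70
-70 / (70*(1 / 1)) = -1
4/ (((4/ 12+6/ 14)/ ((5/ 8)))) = 3.28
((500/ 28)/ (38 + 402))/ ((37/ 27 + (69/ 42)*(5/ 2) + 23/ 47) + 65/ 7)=6345/ 2384602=0.00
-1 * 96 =-96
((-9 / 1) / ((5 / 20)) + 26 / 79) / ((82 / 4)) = -5636 / 3239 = -1.74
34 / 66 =17 / 33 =0.52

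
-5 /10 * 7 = -7 /2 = -3.50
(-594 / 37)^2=352836 / 1369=257.73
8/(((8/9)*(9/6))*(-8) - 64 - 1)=-24/227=-0.11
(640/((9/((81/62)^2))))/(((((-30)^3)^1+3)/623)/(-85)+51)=114382800/48542993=2.36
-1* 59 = -59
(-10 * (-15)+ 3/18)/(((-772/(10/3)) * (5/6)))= -901/1158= -0.78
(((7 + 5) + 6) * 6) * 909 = 98172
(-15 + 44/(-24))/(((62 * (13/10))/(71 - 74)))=505/806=0.63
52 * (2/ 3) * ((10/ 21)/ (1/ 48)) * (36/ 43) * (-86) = -399360/ 7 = -57051.43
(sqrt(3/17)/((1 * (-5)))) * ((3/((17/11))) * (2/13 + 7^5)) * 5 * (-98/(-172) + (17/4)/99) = -759845823 * sqrt(51)/646204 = -8397.32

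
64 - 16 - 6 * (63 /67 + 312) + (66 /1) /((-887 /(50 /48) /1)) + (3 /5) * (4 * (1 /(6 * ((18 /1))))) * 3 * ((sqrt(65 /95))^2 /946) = -58633912167011 /32045305380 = -1829.72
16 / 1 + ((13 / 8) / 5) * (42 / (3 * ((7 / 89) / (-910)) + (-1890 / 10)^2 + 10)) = 13229361205 / 826815334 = 16.00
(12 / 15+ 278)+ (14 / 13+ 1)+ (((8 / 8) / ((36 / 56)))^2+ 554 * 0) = 1491557 / 5265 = 283.30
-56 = -56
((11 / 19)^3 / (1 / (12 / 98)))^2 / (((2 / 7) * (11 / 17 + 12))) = 542097666 / 3469398494345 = 0.00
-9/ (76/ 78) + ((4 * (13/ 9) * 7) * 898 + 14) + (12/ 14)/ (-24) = 173918539/ 4788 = 36323.84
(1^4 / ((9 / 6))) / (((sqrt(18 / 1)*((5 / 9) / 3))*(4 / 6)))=9*sqrt(2) / 10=1.27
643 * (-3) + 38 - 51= -1942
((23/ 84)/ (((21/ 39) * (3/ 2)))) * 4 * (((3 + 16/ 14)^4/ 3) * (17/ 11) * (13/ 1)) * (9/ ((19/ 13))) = 1215146951174/ 73765923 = 16473.01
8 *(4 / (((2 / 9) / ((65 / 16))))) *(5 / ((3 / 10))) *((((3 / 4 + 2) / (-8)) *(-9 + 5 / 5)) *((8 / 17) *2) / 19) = 429000 / 323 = 1328.17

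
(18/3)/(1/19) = 114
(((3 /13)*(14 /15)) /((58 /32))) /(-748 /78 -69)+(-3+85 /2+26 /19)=690166489 /16888150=40.87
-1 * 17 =-17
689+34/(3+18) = 14503/21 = 690.62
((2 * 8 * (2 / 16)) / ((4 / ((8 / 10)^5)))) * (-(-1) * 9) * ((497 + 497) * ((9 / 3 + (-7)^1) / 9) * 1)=-2035712 / 3125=-651.43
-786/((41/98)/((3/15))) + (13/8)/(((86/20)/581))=-5506991/35260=-156.18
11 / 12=0.92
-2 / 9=-0.22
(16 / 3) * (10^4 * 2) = 106666.67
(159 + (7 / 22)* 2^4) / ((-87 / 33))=-1805 / 29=-62.24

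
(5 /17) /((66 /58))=145 /561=0.26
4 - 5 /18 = 67 /18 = 3.72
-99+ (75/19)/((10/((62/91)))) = -170706/1729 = -98.73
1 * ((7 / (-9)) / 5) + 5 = 218 / 45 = 4.84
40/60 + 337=1013/3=337.67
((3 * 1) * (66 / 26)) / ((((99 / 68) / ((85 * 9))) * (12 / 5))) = 21675 / 13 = 1667.31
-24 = -24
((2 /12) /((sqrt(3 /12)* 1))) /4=1 /12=0.08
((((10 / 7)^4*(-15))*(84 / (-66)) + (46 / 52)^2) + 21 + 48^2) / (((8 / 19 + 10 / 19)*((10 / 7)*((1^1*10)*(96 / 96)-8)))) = 116561580323 / 131171040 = 888.62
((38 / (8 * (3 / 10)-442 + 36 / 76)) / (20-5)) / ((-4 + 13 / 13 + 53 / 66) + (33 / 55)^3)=1985500 / 681780931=0.00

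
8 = 8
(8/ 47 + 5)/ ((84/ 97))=7857/ 1316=5.97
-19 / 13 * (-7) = 133 / 13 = 10.23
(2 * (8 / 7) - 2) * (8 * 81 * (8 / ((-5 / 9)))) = -93312 / 35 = -2666.06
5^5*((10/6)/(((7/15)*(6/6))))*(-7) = -78125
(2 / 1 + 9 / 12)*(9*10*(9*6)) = 13365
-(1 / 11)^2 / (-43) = 1 / 5203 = 0.00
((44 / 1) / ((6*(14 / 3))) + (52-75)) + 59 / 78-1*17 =-20569 / 546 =-37.67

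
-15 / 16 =-0.94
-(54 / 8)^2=-729 / 16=-45.56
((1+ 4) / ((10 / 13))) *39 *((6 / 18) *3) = 507 / 2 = 253.50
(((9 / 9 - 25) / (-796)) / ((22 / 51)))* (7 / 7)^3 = 153 / 2189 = 0.07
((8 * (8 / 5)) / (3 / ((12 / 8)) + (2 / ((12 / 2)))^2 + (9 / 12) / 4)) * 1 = 9216 / 1655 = 5.57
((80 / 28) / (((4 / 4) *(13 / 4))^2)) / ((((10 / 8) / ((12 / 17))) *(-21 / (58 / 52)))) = -14848 / 1830101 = -0.01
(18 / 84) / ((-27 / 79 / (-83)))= 6557 / 126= 52.04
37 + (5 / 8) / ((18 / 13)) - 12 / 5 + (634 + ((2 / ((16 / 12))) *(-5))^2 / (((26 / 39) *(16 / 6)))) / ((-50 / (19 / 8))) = 791069 / 230400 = 3.43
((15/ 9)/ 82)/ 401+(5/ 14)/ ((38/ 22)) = 1356715/ 6559959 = 0.21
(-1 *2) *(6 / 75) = -4 / 25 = -0.16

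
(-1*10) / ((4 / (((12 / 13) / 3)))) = -10 / 13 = -0.77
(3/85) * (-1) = -3/85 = -0.04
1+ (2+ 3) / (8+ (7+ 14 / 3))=74 / 59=1.25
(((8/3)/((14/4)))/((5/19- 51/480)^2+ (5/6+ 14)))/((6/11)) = 813260800/8650609527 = 0.09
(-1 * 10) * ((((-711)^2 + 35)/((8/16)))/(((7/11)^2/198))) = -242242212960/49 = -4943718631.84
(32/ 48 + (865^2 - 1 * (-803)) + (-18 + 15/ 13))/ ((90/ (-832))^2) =388862968832/ 6075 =64010365.24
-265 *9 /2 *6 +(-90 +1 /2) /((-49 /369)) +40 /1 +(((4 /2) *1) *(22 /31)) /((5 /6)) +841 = -5598.31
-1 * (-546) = 546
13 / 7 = 1.86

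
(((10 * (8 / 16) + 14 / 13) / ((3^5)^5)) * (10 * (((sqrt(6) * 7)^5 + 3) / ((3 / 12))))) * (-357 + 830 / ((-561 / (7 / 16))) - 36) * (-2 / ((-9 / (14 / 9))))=-1313606907097520 * sqrt(6) / 55613482458010191 - 19539580340 / 166840447374030573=-0.06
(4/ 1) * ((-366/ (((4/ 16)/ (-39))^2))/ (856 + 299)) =-11875968/ 385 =-30846.67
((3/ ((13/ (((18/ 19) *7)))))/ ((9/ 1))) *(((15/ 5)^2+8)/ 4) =357/ 494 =0.72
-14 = -14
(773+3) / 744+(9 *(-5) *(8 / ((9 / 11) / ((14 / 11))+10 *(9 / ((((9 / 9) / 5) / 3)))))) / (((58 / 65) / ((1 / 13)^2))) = 76701269 / 73663161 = 1.04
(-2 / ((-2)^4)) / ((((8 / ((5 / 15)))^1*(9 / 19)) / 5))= -95 / 1728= -0.05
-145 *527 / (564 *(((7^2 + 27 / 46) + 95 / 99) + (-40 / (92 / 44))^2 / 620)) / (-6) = 810848555 / 1836222508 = 0.44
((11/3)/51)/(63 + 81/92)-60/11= -53939728/9890991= -5.45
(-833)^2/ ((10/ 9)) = 6245001/ 10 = 624500.10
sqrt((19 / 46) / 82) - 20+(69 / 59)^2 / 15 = -346513 / 17405+sqrt(17917) / 1886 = -19.84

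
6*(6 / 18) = 2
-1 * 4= -4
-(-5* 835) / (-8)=-4175 / 8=-521.88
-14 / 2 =-7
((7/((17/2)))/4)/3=7/102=0.07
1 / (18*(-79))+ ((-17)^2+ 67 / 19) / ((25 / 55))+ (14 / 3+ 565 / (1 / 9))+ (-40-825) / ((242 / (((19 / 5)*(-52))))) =105259708111 / 16345890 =6439.52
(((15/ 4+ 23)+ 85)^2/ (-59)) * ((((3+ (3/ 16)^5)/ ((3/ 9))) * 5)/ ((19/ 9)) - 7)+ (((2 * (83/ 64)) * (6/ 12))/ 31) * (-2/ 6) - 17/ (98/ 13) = -259918921723866913/ 85704679882752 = -3032.73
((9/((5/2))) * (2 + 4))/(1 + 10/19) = 14.15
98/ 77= 14/ 11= 1.27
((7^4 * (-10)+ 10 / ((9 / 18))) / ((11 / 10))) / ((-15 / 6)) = 95960 / 11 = 8723.64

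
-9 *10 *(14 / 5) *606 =-152712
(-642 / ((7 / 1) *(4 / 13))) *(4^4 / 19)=-534144 / 133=-4016.12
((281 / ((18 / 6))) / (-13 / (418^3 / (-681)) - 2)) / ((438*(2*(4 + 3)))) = -5130682898 / 671731830189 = -0.01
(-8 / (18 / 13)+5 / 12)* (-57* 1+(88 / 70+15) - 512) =1866889 / 630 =2963.32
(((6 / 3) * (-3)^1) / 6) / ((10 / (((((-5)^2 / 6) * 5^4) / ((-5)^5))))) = 1 / 12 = 0.08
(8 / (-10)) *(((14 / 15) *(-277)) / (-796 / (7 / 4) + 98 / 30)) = -108584 / 237085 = -0.46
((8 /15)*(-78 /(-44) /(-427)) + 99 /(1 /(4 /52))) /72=2324339 /21981960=0.11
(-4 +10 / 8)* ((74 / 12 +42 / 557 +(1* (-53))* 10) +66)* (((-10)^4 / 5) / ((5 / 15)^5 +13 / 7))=1352670.34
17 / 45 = 0.38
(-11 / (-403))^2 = 121 / 162409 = 0.00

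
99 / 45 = 2.20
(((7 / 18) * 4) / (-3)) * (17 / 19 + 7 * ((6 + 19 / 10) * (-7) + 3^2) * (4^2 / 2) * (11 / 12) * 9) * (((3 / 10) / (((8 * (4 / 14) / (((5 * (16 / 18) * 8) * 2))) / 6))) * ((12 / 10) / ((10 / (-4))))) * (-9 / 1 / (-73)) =-6372420992 / 173375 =-36755.13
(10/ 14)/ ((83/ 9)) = 45/ 581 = 0.08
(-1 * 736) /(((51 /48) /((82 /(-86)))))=482816 /731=660.49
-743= -743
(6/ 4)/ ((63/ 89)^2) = 7921/ 2646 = 2.99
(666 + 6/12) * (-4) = -2666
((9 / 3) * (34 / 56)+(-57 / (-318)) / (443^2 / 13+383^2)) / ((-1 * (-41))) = 203034617 / 4570266638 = 0.04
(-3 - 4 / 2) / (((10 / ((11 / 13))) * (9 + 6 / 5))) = -55 / 1326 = -0.04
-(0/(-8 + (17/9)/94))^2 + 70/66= 35/33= 1.06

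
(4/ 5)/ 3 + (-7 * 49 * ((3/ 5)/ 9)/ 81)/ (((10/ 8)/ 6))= -2204/ 2025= -1.09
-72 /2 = -36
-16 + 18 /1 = 2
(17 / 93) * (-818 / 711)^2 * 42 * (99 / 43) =1751766632 / 74873277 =23.40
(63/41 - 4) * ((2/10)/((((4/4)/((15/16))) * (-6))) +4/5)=-303/160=-1.89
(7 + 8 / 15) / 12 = 0.63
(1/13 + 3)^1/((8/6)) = 30/13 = 2.31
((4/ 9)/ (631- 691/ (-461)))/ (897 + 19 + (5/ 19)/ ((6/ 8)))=8759/ 11422433268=0.00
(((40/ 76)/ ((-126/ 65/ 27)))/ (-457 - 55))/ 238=975/ 16206848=0.00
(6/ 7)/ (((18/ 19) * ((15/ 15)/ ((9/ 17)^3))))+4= 142181/ 34391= 4.13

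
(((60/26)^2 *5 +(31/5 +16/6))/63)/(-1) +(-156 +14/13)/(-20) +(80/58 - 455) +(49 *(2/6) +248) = -337362971/1852578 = -182.10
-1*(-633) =633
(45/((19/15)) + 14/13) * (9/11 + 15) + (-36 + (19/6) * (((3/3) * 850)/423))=1894123393/3447873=549.36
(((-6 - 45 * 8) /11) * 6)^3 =-10590025536 /1331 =-7956442.93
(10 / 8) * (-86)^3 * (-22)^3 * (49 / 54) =207414681320 / 27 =7682025234.07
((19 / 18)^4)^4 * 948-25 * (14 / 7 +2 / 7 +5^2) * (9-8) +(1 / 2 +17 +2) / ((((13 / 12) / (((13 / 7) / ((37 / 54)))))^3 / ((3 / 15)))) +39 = 1467789008584889845036741953257 / 879119942934198125782056960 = 1669.61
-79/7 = -11.29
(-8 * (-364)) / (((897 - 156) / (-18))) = -70.74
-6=-6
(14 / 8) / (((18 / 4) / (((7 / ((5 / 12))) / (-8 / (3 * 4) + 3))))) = 14 / 5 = 2.80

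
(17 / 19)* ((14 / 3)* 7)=1666 / 57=29.23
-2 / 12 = -1 / 6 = -0.17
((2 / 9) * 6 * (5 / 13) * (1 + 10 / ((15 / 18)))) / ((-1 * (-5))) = 4 / 3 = 1.33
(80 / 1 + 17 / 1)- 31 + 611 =677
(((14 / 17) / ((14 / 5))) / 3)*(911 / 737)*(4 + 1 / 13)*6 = 482830 / 162877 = 2.96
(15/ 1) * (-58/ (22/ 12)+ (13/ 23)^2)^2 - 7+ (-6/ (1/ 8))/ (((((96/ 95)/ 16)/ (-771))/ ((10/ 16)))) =12898553166233/ 33860761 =380929.22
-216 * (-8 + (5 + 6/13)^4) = -5439569688/28561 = -190454.45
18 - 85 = -67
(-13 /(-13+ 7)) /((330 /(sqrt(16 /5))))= 13 *sqrt(5) /2475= 0.01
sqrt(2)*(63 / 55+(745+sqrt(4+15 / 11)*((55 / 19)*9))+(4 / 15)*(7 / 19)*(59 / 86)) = sqrt(2)*(319275*sqrt(649)+100593224) / 134805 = 1140.63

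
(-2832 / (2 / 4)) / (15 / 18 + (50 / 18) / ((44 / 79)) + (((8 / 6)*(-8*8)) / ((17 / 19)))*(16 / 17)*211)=648210816 / 2166887903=0.30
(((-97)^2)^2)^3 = 693842360995438000295041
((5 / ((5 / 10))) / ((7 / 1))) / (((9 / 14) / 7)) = 140 / 9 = 15.56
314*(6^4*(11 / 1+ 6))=6918048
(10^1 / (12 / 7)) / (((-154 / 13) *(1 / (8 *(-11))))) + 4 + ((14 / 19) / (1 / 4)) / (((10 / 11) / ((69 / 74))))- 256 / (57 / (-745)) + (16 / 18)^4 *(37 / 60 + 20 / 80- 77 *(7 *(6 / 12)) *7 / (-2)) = 275755607872 / 69185745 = 3985.73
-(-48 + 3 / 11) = 525 / 11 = 47.73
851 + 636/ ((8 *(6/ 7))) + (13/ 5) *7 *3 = 998.35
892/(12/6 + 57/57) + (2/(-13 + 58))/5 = 297.34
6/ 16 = 3/ 8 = 0.38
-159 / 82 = -1.94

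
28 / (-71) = -28 / 71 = -0.39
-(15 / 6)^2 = -25 / 4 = -6.25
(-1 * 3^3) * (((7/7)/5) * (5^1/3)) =-9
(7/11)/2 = 7/22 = 0.32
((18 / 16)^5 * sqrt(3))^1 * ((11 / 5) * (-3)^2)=5845851 * sqrt(3) / 163840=61.80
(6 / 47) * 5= 30 / 47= 0.64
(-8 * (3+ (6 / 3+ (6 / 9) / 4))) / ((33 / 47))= -5828 / 99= -58.87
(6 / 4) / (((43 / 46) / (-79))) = -5451 / 43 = -126.77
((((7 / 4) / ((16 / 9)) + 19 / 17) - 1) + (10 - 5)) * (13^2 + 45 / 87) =8159331 / 7888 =1034.40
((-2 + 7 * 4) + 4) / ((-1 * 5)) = -6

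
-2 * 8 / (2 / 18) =-144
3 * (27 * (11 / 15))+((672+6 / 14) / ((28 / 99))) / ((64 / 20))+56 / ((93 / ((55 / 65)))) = 15220350233 / 18957120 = 802.88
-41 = -41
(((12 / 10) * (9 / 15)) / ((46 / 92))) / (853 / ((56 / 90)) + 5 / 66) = 33264 / 31669375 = 0.00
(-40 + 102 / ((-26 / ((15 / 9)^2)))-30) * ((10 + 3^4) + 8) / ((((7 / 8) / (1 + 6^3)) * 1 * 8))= -3227565 / 13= -248274.23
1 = 1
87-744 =-657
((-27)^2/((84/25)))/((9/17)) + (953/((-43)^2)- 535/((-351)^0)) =-6454061/51772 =-124.66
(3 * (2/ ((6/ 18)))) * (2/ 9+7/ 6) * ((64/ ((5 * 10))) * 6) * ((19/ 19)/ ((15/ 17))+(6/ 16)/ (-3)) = 968/ 5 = 193.60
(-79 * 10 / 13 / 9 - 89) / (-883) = 11203 / 103311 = 0.11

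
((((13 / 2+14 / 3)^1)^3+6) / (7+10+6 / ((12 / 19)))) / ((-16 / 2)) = -302059 / 45792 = -6.60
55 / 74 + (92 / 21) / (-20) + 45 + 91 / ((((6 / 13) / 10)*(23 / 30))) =467731129 / 178710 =2617.26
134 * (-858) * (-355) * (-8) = -326520480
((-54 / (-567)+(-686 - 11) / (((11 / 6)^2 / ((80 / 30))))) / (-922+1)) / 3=1404910 / 7020783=0.20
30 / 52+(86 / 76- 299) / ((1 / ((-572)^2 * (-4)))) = 192576576477 / 494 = 389831126.47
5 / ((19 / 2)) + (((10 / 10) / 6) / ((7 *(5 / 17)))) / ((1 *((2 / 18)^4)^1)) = 707101 / 1330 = 531.65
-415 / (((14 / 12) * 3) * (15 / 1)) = -166 / 21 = -7.90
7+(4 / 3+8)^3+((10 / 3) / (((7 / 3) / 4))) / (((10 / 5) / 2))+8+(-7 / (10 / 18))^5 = -187078072252 / 590625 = -316745.94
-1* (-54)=54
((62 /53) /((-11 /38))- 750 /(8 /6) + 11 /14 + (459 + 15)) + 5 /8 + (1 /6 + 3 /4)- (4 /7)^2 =-62075165 /685608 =-90.54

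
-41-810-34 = -885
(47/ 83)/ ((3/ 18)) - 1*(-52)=4598/ 83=55.40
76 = 76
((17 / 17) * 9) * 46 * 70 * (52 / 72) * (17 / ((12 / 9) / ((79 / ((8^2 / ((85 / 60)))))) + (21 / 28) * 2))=955705660 / 6077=157266.03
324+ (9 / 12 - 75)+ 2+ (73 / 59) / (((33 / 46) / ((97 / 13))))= 26791081 / 101244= 264.62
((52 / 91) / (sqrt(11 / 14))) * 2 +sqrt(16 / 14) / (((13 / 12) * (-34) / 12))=-144 * sqrt(14) / 1547 +8 * sqrt(154) / 77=0.94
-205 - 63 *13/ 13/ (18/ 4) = -219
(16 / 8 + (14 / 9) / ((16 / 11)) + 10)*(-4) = -941 / 18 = -52.28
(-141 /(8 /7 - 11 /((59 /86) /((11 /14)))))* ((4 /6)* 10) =388220 /4731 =82.06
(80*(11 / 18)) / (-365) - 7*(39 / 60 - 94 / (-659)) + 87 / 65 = -97800317 / 22514076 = -4.34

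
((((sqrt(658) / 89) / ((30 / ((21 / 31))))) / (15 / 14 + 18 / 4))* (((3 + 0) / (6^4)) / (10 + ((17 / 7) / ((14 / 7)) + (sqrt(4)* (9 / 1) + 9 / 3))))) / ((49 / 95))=133* sqrt(658) / 20964118032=0.00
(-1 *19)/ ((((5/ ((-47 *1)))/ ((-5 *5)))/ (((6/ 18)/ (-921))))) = 1.62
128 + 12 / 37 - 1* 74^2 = -197864 / 37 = -5347.68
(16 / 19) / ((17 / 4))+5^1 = 1679 / 323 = 5.20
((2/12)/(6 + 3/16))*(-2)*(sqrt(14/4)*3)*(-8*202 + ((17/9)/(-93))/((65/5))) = 140669704*sqrt(14)/1077219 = 488.61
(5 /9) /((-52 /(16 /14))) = -10 /819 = -0.01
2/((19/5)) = 10/19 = 0.53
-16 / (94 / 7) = -56 / 47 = -1.19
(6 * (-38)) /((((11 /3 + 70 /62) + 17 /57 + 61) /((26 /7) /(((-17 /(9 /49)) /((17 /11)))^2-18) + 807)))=-164465968055967 /59078406877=-2783.86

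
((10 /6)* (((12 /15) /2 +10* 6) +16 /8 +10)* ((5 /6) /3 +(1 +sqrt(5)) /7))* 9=1086* sqrt(5) /7 +9593 /21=803.72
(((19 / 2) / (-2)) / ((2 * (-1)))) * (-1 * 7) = -133 / 8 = -16.62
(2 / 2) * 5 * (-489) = -2445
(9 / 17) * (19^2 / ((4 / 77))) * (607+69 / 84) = 608242041 / 272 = 2236183.97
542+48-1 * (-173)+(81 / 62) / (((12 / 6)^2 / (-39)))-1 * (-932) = 417201 / 248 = 1682.26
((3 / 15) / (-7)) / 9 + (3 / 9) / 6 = 11 / 210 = 0.05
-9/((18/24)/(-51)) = 612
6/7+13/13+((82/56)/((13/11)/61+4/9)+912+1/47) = 3380299017/3686116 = 917.04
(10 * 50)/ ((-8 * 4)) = -125/ 8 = -15.62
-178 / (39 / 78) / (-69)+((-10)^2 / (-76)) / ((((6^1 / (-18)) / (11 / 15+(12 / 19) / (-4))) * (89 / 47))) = 14097184 / 2216901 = 6.36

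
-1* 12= -12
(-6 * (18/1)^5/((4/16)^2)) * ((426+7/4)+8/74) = -2871674747136/37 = -77612831003.68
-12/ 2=-6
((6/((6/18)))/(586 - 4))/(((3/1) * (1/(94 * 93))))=8742/97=90.12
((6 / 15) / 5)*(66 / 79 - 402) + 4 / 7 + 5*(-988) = -68731288 / 13825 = -4971.52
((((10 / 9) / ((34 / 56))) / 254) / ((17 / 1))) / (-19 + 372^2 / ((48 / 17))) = 35 / 4045845096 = 0.00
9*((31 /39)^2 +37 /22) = 77419 /3718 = 20.82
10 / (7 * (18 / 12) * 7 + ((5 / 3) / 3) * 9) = 20 / 157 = 0.13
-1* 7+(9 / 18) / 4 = -55 / 8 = -6.88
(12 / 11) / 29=12 / 319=0.04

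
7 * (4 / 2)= 14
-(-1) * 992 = 992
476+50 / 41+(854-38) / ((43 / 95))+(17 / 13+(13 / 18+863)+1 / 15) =6487443229 / 2062710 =3145.11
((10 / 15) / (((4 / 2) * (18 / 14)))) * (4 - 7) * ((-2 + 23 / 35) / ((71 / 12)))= 188 / 1065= 0.18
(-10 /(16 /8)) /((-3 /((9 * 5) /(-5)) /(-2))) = 30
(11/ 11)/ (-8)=-1/ 8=-0.12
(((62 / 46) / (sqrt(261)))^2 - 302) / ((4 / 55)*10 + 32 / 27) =-1375963941 / 8713688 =-157.91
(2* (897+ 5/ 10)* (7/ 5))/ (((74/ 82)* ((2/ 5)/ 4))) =1030330/ 37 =27846.76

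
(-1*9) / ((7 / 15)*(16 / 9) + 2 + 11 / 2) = -2430 / 2249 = -1.08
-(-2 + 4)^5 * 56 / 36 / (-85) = 448 / 765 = 0.59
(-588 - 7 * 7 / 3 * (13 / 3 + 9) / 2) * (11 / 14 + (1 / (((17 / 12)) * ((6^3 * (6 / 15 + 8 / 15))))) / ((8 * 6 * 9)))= -6785926 / 12393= -547.56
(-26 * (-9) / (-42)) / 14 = -0.40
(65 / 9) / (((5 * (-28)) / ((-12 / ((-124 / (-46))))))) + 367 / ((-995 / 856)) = -408728399 / 1295490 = -315.50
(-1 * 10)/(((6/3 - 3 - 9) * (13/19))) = 1.46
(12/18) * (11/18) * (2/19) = 22/513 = 0.04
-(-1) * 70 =70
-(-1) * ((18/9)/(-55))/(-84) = 1/2310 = 0.00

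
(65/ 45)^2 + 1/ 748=126493/ 60588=2.09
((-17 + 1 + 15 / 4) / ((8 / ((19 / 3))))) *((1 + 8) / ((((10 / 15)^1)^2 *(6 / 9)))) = -75411 / 256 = -294.57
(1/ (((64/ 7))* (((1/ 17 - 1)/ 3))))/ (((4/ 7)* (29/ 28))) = -0.59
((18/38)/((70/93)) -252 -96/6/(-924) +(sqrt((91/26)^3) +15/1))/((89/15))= -10373549/260414 +105 *sqrt(14)/356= -38.73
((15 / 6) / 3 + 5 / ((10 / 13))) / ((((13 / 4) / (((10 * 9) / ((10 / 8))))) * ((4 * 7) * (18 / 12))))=352 / 91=3.87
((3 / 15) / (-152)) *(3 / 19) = -3 / 14440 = -0.00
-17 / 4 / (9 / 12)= -17 / 3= -5.67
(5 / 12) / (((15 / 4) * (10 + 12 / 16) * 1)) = 4 / 387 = 0.01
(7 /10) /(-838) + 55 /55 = 8373 /8380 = 1.00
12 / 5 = 2.40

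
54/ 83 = 0.65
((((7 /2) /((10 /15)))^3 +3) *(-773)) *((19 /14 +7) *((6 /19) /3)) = -854938773 /8512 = -100439.24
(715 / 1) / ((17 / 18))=12870 / 17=757.06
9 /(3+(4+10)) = 9 /17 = 0.53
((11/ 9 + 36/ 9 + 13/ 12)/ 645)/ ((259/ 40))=0.00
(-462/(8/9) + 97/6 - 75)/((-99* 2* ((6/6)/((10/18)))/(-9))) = -34715/2376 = -14.61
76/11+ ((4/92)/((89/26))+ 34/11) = 20496/2047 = 10.01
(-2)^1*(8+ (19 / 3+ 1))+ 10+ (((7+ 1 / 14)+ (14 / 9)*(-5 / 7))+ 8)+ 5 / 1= -215 / 126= -1.71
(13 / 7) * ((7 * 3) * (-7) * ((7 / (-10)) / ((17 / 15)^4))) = 19348875 / 167042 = 115.83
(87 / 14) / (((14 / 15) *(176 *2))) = 1305 / 68992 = 0.02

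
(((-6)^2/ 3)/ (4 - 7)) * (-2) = 8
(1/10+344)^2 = 11840481/100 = 118404.81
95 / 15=6.33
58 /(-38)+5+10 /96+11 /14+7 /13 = 406829 /82992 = 4.90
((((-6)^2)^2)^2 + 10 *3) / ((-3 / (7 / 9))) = -3919174 / 9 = -435463.78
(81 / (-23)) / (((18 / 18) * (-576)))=9 / 1472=0.01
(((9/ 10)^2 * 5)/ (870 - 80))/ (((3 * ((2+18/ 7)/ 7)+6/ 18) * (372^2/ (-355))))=-93933/ 16374209920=-0.00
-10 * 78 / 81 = -260 / 27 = -9.63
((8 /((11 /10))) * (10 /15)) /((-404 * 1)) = -40 /3333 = -0.01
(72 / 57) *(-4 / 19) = -0.27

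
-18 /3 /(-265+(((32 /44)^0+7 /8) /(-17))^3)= 15092736 /666599215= 0.02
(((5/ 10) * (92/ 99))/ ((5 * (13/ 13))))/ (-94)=-23/ 23265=-0.00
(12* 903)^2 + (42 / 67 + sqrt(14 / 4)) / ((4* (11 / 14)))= 7* sqrt(14) / 44 + 86537726499 / 737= 117418896.79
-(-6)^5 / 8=972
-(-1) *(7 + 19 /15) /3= 124 /45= 2.76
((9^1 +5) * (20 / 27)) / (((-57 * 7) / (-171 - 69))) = 3200 / 513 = 6.24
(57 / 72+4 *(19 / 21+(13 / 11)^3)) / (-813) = -820885 / 60597768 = -0.01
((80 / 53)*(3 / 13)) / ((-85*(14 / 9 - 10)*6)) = 18 / 222547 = 0.00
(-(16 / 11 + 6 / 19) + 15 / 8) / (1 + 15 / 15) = 175 / 3344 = 0.05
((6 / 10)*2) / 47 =6 / 235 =0.03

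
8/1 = 8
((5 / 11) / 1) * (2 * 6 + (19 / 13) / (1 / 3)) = 1065 / 143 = 7.45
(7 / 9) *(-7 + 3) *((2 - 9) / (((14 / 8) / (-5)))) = -560 / 9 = -62.22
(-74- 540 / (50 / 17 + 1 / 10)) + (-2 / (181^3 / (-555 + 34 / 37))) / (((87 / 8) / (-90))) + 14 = -781461104790420 / 3289470452081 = -237.56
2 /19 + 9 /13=0.80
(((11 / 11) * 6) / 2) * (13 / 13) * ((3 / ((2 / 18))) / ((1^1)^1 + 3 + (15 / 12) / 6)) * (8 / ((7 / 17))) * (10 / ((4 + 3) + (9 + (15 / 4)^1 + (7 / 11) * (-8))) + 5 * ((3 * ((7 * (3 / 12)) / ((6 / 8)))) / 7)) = 64597824 / 30401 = 2124.86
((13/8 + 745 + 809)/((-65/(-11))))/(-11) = -2489/104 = -23.93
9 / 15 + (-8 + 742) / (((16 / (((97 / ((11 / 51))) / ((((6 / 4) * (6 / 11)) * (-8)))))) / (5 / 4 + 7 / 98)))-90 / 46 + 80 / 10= -2570946401 / 618240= -4158.49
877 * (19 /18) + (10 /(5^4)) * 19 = 2083559 /2250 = 926.03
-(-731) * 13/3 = 9503/3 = 3167.67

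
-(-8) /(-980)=-2 /245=-0.01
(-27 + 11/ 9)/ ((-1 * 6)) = 116/ 27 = 4.30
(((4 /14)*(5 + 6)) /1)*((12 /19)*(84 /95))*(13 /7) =41184 /12635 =3.26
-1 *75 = -75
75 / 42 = 25 / 14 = 1.79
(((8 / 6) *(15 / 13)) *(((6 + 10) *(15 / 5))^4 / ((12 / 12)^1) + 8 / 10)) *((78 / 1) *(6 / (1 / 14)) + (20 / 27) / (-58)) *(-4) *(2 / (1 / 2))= -8714646949715456 / 10179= -856139792682.53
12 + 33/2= 57/2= 28.50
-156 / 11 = -14.18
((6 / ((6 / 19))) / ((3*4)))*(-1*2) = -19 / 6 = -3.17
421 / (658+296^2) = 421 / 88274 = 0.00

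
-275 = -275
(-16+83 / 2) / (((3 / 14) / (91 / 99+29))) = 352478 / 99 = 3560.38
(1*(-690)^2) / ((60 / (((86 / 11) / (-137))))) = -682410 / 1507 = -452.83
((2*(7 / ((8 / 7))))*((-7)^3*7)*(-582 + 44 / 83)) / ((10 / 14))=19872916133 / 830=23943272.45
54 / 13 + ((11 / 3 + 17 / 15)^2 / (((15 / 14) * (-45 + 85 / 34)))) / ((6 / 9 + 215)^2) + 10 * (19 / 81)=30440149009148 / 4683449818125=6.50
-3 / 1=-3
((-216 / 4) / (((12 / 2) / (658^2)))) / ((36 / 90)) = -9741690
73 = 73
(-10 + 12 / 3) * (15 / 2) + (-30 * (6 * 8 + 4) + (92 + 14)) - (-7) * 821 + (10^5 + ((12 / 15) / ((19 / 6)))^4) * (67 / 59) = 566133342773992 / 4805586875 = 117807.33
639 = 639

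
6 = 6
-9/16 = -0.56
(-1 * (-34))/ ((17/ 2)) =4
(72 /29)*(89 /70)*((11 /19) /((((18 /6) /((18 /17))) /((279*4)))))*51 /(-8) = -88497684 /19285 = -4588.94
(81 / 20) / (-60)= -27 / 400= -0.07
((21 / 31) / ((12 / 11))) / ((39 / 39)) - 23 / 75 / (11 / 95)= -41483 / 20460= -2.03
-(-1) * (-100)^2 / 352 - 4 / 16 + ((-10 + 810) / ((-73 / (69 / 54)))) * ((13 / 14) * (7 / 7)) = 3066961 / 202356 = 15.16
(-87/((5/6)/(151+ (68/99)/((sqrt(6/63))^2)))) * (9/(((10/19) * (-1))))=77672817/275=282446.61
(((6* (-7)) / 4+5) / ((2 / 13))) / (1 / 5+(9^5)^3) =-715 / 4117822641892984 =-0.00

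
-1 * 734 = -734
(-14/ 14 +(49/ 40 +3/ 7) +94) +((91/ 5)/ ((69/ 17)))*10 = 2695027/ 19320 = 139.49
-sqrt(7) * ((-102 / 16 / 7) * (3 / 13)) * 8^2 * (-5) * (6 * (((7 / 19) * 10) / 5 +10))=-7490880 * sqrt(7) / 1729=-11462.70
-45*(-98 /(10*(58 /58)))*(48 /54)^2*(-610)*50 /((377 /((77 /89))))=-7364896000 /301977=-24388.93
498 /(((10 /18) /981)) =4396842 /5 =879368.40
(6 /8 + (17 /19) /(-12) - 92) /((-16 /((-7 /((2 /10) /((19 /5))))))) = -72877 /96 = -759.14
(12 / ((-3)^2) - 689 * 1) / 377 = -2063 / 1131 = -1.82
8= 8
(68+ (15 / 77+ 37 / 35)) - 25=17037 / 385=44.25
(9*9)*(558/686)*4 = 90396/343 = 263.55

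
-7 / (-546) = 1 / 78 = 0.01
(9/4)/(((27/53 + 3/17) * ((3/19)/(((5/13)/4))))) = 85595/42848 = 2.00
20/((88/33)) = 7.50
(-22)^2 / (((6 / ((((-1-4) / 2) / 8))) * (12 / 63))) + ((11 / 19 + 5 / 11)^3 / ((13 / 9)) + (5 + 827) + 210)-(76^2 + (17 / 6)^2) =-166580910208831 / 34180207776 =-4873.61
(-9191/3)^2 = 84474481/9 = 9386053.44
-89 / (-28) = 89 / 28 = 3.18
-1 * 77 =-77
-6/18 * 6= -2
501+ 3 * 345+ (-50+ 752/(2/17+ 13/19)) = 627770/259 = 2423.82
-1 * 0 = 0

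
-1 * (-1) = 1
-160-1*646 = -806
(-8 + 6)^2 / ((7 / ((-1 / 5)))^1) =-4 / 35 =-0.11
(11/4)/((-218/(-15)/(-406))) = -33495/436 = -76.82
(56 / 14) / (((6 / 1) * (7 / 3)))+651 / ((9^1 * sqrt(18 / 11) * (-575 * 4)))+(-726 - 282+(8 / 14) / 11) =-77590 / 77 - 217 * sqrt(22) / 41400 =-1007.69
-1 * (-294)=294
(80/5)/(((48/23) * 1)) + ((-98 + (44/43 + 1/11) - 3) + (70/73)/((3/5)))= -9387157/103587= -90.62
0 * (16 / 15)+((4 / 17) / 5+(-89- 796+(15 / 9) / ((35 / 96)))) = -523827 / 595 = -880.38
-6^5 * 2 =-15552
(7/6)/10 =7/60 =0.12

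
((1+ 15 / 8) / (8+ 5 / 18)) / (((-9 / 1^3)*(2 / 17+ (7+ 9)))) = -391 / 163304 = -0.00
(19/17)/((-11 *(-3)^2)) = -19/1683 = -0.01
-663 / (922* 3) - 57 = -52775 / 922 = -57.24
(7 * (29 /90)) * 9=203 /10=20.30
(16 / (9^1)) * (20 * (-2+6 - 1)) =320 / 3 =106.67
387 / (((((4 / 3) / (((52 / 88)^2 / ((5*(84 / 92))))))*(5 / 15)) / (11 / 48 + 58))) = 840886371 / 216832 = 3878.05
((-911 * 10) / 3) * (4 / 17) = -36440 / 51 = -714.51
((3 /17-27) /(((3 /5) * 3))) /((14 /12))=-1520 /119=-12.77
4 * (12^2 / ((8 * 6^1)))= 12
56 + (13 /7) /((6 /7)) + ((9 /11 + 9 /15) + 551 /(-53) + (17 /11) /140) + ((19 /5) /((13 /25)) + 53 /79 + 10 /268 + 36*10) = 7029486173191 /16848571740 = 417.22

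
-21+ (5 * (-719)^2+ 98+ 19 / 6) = 15509311 / 6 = 2584885.17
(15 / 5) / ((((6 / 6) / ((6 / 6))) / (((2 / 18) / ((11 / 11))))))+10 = 31 / 3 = 10.33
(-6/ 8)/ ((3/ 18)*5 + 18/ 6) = -9/ 46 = -0.20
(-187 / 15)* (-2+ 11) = -112.20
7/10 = 0.70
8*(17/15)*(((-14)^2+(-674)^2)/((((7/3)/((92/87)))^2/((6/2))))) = 523144537088/206045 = 2538981.96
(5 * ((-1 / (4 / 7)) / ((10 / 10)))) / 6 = -35 / 24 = -1.46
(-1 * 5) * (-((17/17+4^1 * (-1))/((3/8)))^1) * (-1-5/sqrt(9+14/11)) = 40+200 * sqrt(1243)/113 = 102.40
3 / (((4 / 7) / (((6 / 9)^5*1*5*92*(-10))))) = -257600 / 81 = -3180.25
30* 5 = 150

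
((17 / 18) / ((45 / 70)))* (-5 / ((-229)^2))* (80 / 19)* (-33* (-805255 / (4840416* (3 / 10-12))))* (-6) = -37645671250 / 22671883762983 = -0.00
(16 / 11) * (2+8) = 160 / 11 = 14.55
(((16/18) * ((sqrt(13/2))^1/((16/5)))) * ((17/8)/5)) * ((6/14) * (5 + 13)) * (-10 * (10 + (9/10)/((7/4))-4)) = -2907 * sqrt(26)/98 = -151.25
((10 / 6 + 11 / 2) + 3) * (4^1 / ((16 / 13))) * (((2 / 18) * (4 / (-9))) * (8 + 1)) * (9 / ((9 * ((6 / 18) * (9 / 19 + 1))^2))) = -286273 / 4704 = -60.86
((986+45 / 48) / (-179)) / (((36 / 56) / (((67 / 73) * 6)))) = -7405979 / 156804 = -47.23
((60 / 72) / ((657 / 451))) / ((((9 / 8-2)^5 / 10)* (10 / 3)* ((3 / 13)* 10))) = -48029696 / 33126597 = -1.45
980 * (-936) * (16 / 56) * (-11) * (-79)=-227747520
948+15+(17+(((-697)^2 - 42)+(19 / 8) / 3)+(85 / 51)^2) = 486750.57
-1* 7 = -7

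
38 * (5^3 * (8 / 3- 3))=-4750 / 3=-1583.33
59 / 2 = 29.50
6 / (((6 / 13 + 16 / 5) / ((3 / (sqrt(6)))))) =195 * sqrt(6) / 238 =2.01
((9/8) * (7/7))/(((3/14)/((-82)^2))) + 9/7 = 247116/7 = 35302.29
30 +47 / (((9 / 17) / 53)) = 42617 / 9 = 4735.22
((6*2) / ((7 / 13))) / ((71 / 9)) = 1404 / 497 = 2.82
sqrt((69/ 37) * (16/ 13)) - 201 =-201 + 4 * sqrt(33189)/ 481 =-199.49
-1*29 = -29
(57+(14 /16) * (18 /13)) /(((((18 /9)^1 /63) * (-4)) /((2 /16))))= -190701 /3328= -57.30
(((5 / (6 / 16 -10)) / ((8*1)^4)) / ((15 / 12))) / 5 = -0.00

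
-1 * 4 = -4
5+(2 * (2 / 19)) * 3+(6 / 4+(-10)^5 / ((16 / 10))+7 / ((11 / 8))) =-26119891 / 418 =-62487.78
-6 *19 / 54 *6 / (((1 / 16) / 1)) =-608 / 3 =-202.67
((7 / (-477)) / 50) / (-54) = 7 / 1287900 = 0.00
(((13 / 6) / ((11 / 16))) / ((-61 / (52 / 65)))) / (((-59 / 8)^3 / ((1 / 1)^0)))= 212992 / 2067139635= 0.00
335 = 335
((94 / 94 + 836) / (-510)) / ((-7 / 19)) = 5301 / 1190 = 4.45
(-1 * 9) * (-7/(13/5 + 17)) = 3.21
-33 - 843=-876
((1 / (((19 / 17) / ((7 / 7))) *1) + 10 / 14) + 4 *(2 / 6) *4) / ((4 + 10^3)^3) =1385 / 201903588768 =0.00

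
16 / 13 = 1.23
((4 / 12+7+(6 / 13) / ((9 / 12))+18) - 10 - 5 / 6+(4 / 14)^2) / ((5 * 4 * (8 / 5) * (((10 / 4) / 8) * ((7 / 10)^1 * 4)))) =19361 / 35672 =0.54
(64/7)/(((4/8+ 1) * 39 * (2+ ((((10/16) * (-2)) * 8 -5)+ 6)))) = -128/5733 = -0.02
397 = 397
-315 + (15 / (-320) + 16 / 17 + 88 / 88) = -340659 / 1088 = -313.11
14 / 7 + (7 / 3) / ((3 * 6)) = 115 / 54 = 2.13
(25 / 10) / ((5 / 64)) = 32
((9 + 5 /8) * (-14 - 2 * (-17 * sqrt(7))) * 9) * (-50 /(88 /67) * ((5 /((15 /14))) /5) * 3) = 1034145 /8 - 2511495 * sqrt(7) /8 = -701330.77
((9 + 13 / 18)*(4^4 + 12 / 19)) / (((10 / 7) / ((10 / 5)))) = 597310 / 171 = 3493.04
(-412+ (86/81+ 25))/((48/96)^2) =-125044/81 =-1543.75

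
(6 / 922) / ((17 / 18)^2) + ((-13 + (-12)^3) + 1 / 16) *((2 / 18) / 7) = -412234891 / 14921648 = -27.63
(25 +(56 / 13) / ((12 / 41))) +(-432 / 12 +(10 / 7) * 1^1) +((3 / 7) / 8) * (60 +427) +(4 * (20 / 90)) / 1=210481 / 6552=32.12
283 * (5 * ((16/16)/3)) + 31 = 1508/3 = 502.67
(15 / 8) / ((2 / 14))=105 / 8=13.12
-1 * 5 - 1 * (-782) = 777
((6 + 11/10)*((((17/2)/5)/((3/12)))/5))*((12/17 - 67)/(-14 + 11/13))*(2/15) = 6.49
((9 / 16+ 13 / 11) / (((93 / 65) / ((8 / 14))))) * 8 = 39910 / 7161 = 5.57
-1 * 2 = -2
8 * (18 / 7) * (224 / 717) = 1536 / 239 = 6.43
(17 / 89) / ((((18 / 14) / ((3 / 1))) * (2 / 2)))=119 / 267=0.45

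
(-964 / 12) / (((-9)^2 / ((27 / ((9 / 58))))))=-13978 / 81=-172.57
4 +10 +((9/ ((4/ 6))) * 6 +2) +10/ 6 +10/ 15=298/ 3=99.33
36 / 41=0.88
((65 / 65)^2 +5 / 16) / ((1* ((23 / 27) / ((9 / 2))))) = 5103 / 736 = 6.93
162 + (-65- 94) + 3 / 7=24 / 7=3.43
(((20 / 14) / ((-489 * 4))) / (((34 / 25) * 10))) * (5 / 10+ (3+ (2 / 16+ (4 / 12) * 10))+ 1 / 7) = -29825 / 78208704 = -0.00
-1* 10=-10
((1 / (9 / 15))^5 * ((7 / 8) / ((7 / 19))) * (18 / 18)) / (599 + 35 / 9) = 59375 / 1172016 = 0.05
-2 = -2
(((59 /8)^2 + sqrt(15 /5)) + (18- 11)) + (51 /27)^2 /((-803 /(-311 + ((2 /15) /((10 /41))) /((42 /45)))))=sqrt(3) + 3048445979 /48565440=64.50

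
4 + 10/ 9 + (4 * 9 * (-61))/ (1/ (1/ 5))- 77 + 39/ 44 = -510.20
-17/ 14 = -1.21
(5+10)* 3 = 45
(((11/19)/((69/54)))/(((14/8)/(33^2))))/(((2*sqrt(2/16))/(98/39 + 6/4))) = 44993124*sqrt(2)/39767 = 1600.07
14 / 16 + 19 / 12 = 59 / 24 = 2.46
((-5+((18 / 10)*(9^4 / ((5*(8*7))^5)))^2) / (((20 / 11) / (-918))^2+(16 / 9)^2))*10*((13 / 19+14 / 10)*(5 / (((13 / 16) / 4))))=-811.64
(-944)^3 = -841232384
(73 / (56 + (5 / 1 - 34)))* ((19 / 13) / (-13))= -1387 / 4563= -0.30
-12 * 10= -120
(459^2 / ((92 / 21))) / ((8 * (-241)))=-24.94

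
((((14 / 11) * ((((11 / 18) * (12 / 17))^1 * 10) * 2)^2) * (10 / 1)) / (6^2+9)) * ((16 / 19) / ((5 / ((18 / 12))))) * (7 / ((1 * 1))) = 5519360 / 148257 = 37.23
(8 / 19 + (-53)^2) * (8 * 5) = 2135160 / 19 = 112376.84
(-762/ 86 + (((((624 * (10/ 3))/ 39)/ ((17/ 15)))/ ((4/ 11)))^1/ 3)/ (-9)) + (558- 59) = 9579284/ 19737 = 485.35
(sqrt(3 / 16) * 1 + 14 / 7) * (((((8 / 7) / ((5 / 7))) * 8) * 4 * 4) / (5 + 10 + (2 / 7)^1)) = 1792 * sqrt(3) / 535 + 14336 / 535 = 32.60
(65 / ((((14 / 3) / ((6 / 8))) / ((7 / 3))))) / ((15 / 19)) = 247 / 8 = 30.88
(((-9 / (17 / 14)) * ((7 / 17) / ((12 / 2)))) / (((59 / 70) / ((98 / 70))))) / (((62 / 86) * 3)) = -206486 / 528581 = -0.39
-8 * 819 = -6552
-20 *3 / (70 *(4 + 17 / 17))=-6 / 35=-0.17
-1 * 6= -6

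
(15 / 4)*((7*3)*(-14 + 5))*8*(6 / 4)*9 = -76545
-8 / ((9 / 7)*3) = -56 / 27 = -2.07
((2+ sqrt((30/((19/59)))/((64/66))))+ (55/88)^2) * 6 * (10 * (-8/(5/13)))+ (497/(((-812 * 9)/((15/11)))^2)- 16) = -936 * sqrt(61655)/19- 307673974681/102575088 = -15231.75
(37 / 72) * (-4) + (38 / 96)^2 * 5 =-977 / 768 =-1.27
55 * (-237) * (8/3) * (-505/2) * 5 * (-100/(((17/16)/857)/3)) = -180523279200000/17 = -10619016423529.41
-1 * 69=-69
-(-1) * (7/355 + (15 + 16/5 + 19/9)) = 64957/3195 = 20.33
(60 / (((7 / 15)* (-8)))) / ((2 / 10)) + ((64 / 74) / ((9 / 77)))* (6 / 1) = -55883 / 1554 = -35.96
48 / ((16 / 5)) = 15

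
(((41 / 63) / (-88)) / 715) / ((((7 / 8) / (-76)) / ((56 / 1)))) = 24928 / 495495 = 0.05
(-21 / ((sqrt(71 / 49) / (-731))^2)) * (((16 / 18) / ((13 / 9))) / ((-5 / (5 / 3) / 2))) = 2932573168 / 923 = 3177219.03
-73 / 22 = -3.32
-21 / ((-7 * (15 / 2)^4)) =16 / 16875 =0.00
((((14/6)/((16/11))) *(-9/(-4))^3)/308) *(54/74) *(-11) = -72171/151552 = -0.48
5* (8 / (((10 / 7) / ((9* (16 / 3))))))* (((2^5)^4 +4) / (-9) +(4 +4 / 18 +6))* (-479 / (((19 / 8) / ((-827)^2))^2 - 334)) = -2245214039294146312634368 / 9998813755628055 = -224548040.81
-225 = -225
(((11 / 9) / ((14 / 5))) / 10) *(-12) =-11 / 21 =-0.52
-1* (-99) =99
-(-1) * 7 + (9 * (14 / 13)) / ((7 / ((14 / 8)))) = 245 / 26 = 9.42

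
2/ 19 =0.11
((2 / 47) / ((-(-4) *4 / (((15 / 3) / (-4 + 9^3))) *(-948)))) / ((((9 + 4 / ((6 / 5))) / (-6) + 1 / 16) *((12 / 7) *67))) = 0.00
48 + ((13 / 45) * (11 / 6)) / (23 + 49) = 933263 / 19440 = 48.01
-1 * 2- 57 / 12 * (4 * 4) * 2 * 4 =-610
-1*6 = -6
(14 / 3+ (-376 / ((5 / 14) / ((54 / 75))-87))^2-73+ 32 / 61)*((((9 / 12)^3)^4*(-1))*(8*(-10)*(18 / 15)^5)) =-308.45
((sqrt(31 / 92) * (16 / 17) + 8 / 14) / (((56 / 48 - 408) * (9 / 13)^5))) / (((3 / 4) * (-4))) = 0.01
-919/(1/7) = -6433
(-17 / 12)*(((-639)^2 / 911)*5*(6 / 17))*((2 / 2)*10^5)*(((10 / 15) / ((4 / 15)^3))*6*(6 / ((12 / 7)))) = -150727869140625 / 1822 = -82726602162.80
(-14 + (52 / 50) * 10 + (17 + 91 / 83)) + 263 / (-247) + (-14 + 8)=761777 / 102505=7.43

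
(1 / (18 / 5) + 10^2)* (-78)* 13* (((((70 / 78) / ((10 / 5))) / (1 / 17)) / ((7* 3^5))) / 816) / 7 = -117325 / 1469664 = -0.08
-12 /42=-2 /7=-0.29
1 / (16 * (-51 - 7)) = -1 / 928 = -0.00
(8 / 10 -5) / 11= -21 / 55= -0.38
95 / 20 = 19 / 4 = 4.75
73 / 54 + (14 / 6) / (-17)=1115 / 918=1.21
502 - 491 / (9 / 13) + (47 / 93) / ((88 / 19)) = -5085041 / 24552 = -207.11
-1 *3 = -3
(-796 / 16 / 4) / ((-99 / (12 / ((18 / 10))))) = 995 / 1188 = 0.84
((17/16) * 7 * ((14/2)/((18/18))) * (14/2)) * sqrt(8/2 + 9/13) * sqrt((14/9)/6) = 5831 * sqrt(16653)/1872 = 401.96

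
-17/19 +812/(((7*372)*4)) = -0.82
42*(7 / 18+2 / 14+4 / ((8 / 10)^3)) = 350.46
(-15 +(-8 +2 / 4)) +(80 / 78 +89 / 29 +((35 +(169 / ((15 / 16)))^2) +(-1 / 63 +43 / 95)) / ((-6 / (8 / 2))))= -489763990003 / 22563450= -21706.08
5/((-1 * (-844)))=5/844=0.01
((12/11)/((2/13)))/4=39/22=1.77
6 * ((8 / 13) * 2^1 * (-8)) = -768 / 13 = -59.08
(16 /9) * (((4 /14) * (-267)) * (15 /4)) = -3560 /7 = -508.57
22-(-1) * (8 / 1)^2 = 86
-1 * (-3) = 3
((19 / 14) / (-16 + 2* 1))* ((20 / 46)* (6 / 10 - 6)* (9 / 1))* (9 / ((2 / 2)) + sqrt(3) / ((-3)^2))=513* sqrt(3) / 2254 + 41553 / 2254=18.83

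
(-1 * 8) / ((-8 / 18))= 18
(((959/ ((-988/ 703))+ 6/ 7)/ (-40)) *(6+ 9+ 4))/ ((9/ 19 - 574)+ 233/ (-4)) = -89552909/ 174774600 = -0.51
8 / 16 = 1 / 2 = 0.50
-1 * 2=-2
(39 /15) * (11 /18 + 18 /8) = 1339 /180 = 7.44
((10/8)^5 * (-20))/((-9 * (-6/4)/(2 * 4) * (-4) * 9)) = 15625/15552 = 1.00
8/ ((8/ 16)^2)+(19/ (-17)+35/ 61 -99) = -70043/ 1037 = -67.54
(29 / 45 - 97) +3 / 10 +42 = -973 / 18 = -54.06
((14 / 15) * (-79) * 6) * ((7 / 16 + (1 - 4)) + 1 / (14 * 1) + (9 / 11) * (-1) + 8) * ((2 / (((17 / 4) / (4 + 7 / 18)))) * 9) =-36066739 / 935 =-38574.05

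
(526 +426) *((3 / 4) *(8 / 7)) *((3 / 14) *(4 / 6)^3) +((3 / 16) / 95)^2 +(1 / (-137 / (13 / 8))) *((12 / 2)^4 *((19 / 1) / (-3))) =991517427493 / 6647020800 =149.17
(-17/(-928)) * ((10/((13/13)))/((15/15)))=85/464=0.18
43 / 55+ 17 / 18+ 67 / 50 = 3.07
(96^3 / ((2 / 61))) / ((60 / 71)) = 159657984 / 5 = 31931596.80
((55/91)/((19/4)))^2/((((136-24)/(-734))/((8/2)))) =-8881400/20926087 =-0.42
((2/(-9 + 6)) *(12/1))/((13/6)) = -48/13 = -3.69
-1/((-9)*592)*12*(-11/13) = -11/5772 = -0.00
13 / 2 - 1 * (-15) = 21.50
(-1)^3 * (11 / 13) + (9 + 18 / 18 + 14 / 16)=1043 / 104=10.03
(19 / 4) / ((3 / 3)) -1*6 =-5 / 4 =-1.25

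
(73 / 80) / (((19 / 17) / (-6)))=-3723 / 760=-4.90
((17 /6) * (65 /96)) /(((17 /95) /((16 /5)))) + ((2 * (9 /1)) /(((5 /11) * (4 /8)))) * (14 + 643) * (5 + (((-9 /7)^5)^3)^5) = -3465383075663277855188332521597254181590514770018846585852033146166952768684503 /434135705806270579506863562778782726492386505930991555561054429740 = -7982257688819.72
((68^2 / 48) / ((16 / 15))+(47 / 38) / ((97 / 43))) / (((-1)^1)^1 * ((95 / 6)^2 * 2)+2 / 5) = -10960785 / 60435656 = -0.18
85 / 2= 42.50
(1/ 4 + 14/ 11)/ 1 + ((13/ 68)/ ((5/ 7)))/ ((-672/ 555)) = 1.30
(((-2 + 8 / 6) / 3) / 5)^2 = 4 / 2025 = 0.00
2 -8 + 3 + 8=5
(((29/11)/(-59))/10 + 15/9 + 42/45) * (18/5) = 30321/3245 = 9.34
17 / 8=2.12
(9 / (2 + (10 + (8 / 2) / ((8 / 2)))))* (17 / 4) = 153 / 52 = 2.94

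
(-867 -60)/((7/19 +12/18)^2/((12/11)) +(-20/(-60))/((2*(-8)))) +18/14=-1010623293/1049405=-963.04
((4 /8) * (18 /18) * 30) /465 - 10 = -309 /31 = -9.97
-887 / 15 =-59.13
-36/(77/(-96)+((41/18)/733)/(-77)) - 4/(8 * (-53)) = 62042149055/1382083862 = 44.89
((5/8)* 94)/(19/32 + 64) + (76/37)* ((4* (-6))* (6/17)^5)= 0.64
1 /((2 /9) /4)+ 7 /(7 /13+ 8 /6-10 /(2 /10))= 33513 /1877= 17.85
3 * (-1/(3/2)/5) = -0.40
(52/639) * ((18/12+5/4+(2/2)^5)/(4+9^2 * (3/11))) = 715/61131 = 0.01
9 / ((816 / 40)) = 15 / 34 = 0.44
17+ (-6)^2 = 53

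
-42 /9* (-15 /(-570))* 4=-28 /57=-0.49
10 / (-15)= -2 / 3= -0.67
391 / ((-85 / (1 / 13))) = -23 / 65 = -0.35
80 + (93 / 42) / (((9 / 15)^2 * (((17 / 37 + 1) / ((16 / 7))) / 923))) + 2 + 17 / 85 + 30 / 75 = 534258091 / 59535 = 8973.85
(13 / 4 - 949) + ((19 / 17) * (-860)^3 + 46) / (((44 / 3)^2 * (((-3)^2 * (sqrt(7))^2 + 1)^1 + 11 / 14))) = -96934357671 / 1865699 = -51956.05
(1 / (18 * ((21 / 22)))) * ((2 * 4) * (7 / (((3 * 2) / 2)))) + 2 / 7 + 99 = 56911 / 567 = 100.37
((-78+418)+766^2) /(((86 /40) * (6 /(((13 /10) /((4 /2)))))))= 3816124 /129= 29582.36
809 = 809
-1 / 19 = -0.05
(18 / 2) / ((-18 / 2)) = -1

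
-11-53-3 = -67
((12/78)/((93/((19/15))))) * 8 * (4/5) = 1216/90675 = 0.01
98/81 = 1.21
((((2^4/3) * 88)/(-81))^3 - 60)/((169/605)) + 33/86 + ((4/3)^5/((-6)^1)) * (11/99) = -189962491880917/208547014338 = -910.89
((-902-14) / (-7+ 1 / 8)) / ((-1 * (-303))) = 7328 / 16665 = 0.44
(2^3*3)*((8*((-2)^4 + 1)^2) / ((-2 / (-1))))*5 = 138720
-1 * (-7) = 7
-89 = -89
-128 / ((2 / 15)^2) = -7200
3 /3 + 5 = 6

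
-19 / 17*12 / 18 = -38 / 51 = -0.75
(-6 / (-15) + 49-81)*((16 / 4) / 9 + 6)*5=-9164 / 9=-1018.22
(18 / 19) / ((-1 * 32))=-9 / 304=-0.03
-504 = -504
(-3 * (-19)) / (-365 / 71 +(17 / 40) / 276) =-44678880 / 4028393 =-11.09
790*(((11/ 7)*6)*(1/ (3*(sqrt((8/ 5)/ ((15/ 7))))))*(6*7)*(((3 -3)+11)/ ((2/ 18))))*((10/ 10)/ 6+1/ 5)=4731705*sqrt(42)/ 7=4380707.60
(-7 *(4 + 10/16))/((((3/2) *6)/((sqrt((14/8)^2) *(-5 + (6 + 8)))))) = -1813/32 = -56.66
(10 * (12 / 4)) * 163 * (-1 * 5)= -24450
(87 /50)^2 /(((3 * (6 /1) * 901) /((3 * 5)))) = 2523 /901000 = 0.00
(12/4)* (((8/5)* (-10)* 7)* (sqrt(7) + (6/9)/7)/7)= -48* sqrt(7) - 32/7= -131.57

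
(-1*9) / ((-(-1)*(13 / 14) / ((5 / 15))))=-42 / 13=-3.23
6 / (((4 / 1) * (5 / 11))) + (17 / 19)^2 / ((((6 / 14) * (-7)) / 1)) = 32849 / 10830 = 3.03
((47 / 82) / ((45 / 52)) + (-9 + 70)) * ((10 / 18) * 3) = 113767 / 1107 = 102.77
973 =973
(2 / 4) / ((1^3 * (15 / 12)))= 0.40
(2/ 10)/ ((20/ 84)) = 21/ 25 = 0.84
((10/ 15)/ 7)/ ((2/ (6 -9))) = -0.14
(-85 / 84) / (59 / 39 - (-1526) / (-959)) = 151385 / 11732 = 12.90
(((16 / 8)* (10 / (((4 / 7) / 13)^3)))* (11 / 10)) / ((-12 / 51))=-140917777 / 128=-1100920.13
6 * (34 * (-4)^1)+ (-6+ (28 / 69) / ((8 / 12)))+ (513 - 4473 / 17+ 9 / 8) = -1784161 / 3128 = -570.38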